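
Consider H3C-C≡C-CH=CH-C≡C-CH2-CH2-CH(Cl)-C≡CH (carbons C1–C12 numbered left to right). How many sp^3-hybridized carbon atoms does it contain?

4

C1: sp3 ✓
C2: sp
C3: sp
C4: sp2
C5: sp2
C6: sp
C7: sp
C8: sp3 ✓
C9: sp3 ✓
C10: sp3 ✓
C11: sp
C12: sp
C1, C8, C9, C10 → 4 sp3 carbons.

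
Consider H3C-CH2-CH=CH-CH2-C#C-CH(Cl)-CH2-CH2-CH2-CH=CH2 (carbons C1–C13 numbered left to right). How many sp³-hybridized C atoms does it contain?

C1: sp3 ✓
C2: sp3 ✓
C3: sp2
C4: sp2
C5: sp3 ✓
C6: sp
C7: sp
C8: sp3 ✓
C9: sp3 ✓
C10: sp3 ✓
C11: sp3 ✓
C12: sp2
C13: sp2
C1, C2, C5, C8, C9, C10, C11 → 7 sp3 carbons.

7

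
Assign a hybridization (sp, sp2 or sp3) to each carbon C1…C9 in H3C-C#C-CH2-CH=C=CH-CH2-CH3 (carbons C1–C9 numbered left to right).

C1 — 4 σ bonds. Steric number 4, so sp3.
C2 (2 σ bonds, plus two π bonds) has steric number 2: sp.
C3 has 2 σ bonds, plus two π bonds: steric number 2 → sp.
C4 (4 σ bonds) has steric number 4: sp3.
C5: 3 σ bonds, plus one π bond; 3 regions of electron density → sp2.
C6: 2 σ bonds, plus two π bonds; 2 regions of electron density → sp.
C7 — 3 σ bonds, plus one π bond. Steric number 3, so sp2.
C8: 4 σ bonds — 4 electron domains, sp3.
C9 carries 4 σ bonds, giving a steric number of 4, so it is sp3.

C1 sp3, C2 sp, C3 sp, C4 sp3, C5 sp2, C6 sp, C7 sp2, C8 sp3, C9 sp3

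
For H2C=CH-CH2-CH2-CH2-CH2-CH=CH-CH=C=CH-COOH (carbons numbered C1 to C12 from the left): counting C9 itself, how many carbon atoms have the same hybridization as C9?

C9 is sp2 (one π bond).
C1: sp2 ✓
C2: sp2 ✓
C3: sp3
C4: sp3
C5: sp3
C6: sp3
C7: sp2 ✓
C8: sp2 ✓
C9: sp2 ✓
C10: sp
C11: sp2 ✓
C12: sp2 ✓
7 carbons are sp2.

7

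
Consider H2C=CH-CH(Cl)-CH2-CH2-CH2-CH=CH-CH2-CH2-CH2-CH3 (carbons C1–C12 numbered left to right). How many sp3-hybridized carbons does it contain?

8

C1: sp2
C2: sp2
C3: sp3 ✓
C4: sp3 ✓
C5: sp3 ✓
C6: sp3 ✓
C7: sp2
C8: sp2
C9: sp3 ✓
C10: sp3 ✓
C11: sp3 ✓
C12: sp3 ✓
C3, C4, C5, C6, C9, C10, C11, C12 → 8 sp3 carbons.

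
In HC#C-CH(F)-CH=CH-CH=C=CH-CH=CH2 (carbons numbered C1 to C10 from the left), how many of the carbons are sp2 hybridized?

C1: sp
C2: sp
C3: sp3
C4: sp2 ✓
C5: sp2 ✓
C6: sp2 ✓
C7: sp
C8: sp2 ✓
C9: sp2 ✓
C10: sp2 ✓
C4, C5, C6, C8, C9, C10 → 6 sp2 carbons.

6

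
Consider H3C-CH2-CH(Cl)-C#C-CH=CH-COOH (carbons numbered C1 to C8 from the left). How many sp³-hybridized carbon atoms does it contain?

C1: sp3 ✓
C2: sp3 ✓
C3: sp3 ✓
C4: sp
C5: sp
C6: sp2
C7: sp2
C8: sp2
C1, C2, C3 → 3 sp3 carbons.

3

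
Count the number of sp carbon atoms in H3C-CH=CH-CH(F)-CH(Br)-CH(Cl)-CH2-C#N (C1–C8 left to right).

C1: sp3
C2: sp2
C3: sp2
C4: sp3
C5: sp3
C6: sp3
C7: sp3
C8: sp ✓
C8 → 1 sp carbon.

1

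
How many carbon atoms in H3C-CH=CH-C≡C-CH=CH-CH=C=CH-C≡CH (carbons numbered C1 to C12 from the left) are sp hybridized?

5

C1: sp3
C2: sp2
C3: sp2
C4: sp ✓
C5: sp ✓
C6: sp2
C7: sp2
C8: sp2
C9: sp ✓
C10: sp2
C11: sp ✓
C12: sp ✓
C4, C5, C9, C11, C12 → 5 sp carbons.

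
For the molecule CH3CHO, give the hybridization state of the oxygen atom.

The oxygen atom: 1 σ bond and 2 lone pairs, plus one π bond — 3 electron domains, sp2.

sp2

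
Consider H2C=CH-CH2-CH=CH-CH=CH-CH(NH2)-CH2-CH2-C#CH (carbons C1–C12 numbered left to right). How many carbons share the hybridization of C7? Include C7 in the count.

C7 is sp2 (one π bond).
C1: sp2 ✓
C2: sp2 ✓
C3: sp3
C4: sp2 ✓
C5: sp2 ✓
C6: sp2 ✓
C7: sp2 ✓
C8: sp3
C9: sp3
C10: sp3
C11: sp
C12: sp
6 carbons are sp2.

6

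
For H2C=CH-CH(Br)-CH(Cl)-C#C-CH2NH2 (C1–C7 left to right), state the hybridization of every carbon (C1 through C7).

C1 sp2, C2 sp2, C3 sp3, C4 sp3, C5 sp, C6 sp, C7 sp3

C1 (3 σ bonds, plus one π bond) has steric number 3: sp2.
C2: 3 σ bonds, plus one π bond; 3 regions of electron density → sp2.
C3 — 4 σ bonds. Steric number 4, so sp3.
C4: 4 σ bonds — 4 electron domains, sp3.
C5 carries 2 σ bonds, plus two π bonds, giving a steric number of 2, so it is sp.
C6: 2 σ bonds, plus two π bonds — 2 electron domains, sp.
C7: 4 σ bonds — 4 electron domains, sp3.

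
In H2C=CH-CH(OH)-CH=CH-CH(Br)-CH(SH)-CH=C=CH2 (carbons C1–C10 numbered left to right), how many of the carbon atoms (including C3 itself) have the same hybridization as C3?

3

C3 is sp3 (only σ bonds).
C1: sp2
C2: sp2
C3: sp3 ✓
C4: sp2
C5: sp2
C6: sp3 ✓
C7: sp3 ✓
C8: sp2
C9: sp
C10: sp2
3 carbons are sp3.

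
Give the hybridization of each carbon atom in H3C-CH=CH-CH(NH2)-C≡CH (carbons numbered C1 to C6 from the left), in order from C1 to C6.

C1 sp3, C2 sp2, C3 sp2, C4 sp3, C5 sp, C6 sp

C1 has 4 σ bonds: steric number 4 → sp3.
C2 — 3 σ bonds, plus one π bond. Steric number 3, so sp2.
C3: 3 σ bonds, plus one π bond; 3 regions of electron density → sp2.
C4 carries 4 σ bonds, giving a steric number of 4, so it is sp3.
C5 has 2 σ bonds, plus two π bonds: steric number 2 → sp.
C6: 2 σ bonds, plus two π bonds; 2 regions of electron density → sp.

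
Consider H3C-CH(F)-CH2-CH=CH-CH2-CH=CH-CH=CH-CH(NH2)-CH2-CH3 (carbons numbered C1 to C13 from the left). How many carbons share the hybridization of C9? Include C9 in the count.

6

C9 is sp2 (one π bond).
C1: sp3
C2: sp3
C3: sp3
C4: sp2 ✓
C5: sp2 ✓
C6: sp3
C7: sp2 ✓
C8: sp2 ✓
C9: sp2 ✓
C10: sp2 ✓
C11: sp3
C12: sp3
C13: sp3
6 carbons are sp2.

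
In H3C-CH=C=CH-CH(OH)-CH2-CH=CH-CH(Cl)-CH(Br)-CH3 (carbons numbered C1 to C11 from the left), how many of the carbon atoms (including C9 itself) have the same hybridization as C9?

6

C9 is sp3 (only σ bonds).
C1: sp3 ✓
C2: sp2
C3: sp
C4: sp2
C5: sp3 ✓
C6: sp3 ✓
C7: sp2
C8: sp2
C9: sp3 ✓
C10: sp3 ✓
C11: sp3 ✓
6 carbons are sp3.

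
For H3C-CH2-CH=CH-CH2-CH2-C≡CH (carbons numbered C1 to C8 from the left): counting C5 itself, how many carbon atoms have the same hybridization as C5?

4

C5 is sp3 (only σ bonds).
C1: sp3 ✓
C2: sp3 ✓
C3: sp2
C4: sp2
C5: sp3 ✓
C6: sp3 ✓
C7: sp
C8: sp
4 carbons are sp3.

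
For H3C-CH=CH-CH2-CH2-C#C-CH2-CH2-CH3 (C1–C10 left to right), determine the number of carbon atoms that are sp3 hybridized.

C1: sp3 ✓
C2: sp2
C3: sp2
C4: sp3 ✓
C5: sp3 ✓
C6: sp
C7: sp
C8: sp3 ✓
C9: sp3 ✓
C10: sp3 ✓
C1, C4, C5, C8, C9, C10 → 6 sp3 carbons.

6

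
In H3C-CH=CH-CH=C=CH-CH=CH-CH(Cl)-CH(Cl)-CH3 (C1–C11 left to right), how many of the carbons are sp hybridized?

C1: sp3
C2: sp2
C3: sp2
C4: sp2
C5: sp ✓
C6: sp2
C7: sp2
C8: sp2
C9: sp3
C10: sp3
C11: sp3
C5 → 1 sp carbon.

1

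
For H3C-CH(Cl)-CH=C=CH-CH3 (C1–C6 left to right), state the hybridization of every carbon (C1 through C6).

C1 sp3, C2 sp3, C3 sp2, C4 sp, C5 sp2, C6 sp3

C1 (4 σ bonds) has steric number 4: sp3.
C2: 4 σ bonds; 4 regions of electron density → sp3.
C3: 3 σ bonds, plus one π bond — 3 electron domains, sp2.
C4 is sp: 2 σ bonds, plus two π bonds, 2 electron-density regions.
C5 — 3 σ bonds, plus one π bond. Steric number 3, so sp2.
C6 — 4 σ bonds. Steric number 4, so sp3.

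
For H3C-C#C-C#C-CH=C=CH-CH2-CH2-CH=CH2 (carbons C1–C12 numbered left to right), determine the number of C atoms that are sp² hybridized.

4

C1: sp3
C2: sp
C3: sp
C4: sp
C5: sp
C6: sp2 ✓
C7: sp
C8: sp2 ✓
C9: sp3
C10: sp3
C11: sp2 ✓
C12: sp2 ✓
C6, C8, C11, C12 → 4 sp2 carbons.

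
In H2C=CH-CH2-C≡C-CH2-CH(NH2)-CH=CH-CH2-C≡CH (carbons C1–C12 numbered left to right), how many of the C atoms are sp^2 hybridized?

C1: sp2 ✓
C2: sp2 ✓
C3: sp3
C4: sp
C5: sp
C6: sp3
C7: sp3
C8: sp2 ✓
C9: sp2 ✓
C10: sp3
C11: sp
C12: sp
C1, C2, C8, C9 → 4 sp2 carbons.

4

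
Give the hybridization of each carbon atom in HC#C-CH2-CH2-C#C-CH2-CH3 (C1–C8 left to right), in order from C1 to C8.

C1 sp, C2 sp, C3 sp3, C4 sp3, C5 sp, C6 sp, C7 sp3, C8 sp3

C1 is sp: 2 σ bonds, plus two π bonds, 2 electron-density regions.
C2: 2 σ bonds, plus two π bonds — 2 electron domains, sp.
C3: 4 σ bonds — 4 electron domains, sp3.
C4 (4 σ bonds) has steric number 4: sp3.
C5 has 2 σ bonds, plus two π bonds: steric number 2 → sp.
C6 is sp: 2 σ bonds, plus two π bonds, 2 electron-density regions.
C7 is sp3: 4 σ bonds, 4 electron-density regions.
C8 — 4 σ bonds. Steric number 4, so sp3.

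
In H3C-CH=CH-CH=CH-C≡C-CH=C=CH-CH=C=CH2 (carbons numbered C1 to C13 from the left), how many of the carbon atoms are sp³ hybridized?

C1: sp3 ✓
C2: sp2
C3: sp2
C4: sp2
C5: sp2
C6: sp
C7: sp
C8: sp2
C9: sp
C10: sp2
C11: sp2
C12: sp
C13: sp2
C1 → 1 sp3 carbon.

1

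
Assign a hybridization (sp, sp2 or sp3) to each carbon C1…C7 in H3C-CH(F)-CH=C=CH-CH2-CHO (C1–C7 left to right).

C1 sp3, C2 sp3, C3 sp2, C4 sp, C5 sp2, C6 sp3, C7 sp2

C1 carries 4 σ bonds, giving a steric number of 4, so it is sp3.
C2: 4 σ bonds — 4 electron domains, sp3.
C3 is sp2: 3 σ bonds, plus one π bond, 3 electron-density regions.
C4: 2 σ bonds, plus two π bonds; 2 regions of electron density → sp.
C5: 3 σ bonds, plus one π bond — 3 electron domains, sp2.
C6 — 4 σ bonds. Steric number 4, so sp3.
C7 (3 σ bonds, plus one π bond) has steric number 3: sp2.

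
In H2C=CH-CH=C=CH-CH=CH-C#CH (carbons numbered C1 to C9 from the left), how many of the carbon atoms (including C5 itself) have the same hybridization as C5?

6

C5 is sp2 (one π bond).
C1: sp2 ✓
C2: sp2 ✓
C3: sp2 ✓
C4: sp
C5: sp2 ✓
C6: sp2 ✓
C7: sp2 ✓
C8: sp
C9: sp
6 carbons are sp2.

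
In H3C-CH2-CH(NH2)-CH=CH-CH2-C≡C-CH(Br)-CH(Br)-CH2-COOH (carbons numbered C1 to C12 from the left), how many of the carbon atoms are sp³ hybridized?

C1: sp3 ✓
C2: sp3 ✓
C3: sp3 ✓
C4: sp2
C5: sp2
C6: sp3 ✓
C7: sp
C8: sp
C9: sp3 ✓
C10: sp3 ✓
C11: sp3 ✓
C12: sp2
C1, C2, C3, C6, C9, C10, C11 → 7 sp3 carbons.

7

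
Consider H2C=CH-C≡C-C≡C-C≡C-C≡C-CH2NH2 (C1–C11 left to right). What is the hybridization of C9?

C9 (2 σ bonds, plus two π bonds) has steric number 2: sp.

sp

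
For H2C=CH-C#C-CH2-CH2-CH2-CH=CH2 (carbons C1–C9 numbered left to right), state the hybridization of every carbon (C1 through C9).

C1 sp2, C2 sp2, C3 sp, C4 sp, C5 sp3, C6 sp3, C7 sp3, C8 sp2, C9 sp2

C1 is sp2: 3 σ bonds, plus one π bond, 3 electron-density regions.
C2: 3 σ bonds, plus one π bond — 3 electron domains, sp2.
C3: 2 σ bonds, plus two π bonds — 2 electron domains, sp.
C4 — 2 σ bonds, plus two π bonds. Steric number 2, so sp.
C5: 4 σ bonds; 4 regions of electron density → sp3.
C6 — 4 σ bonds. Steric number 4, so sp3.
C7 (4 σ bonds) has steric number 4: sp3.
C8: 3 σ bonds, plus one π bond; 3 regions of electron density → sp2.
C9 carries 3 σ bonds, plus one π bond, giving a steric number of 3, so it is sp2.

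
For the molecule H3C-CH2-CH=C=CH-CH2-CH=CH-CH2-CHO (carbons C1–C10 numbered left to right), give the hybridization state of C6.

sp³

C6 has 4 σ bonds: steric number 4 → sp3.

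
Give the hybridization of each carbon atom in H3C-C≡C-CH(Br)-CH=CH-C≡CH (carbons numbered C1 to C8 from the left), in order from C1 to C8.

C1: 4 σ bonds; 4 regions of electron density → sp3.
C2 is sp: 2 σ bonds, plus two π bonds, 2 electron-density regions.
C3: 2 σ bonds, plus two π bonds — 2 electron domains, sp.
C4 has 4 σ bonds: steric number 4 → sp3.
C5 is sp2: 3 σ bonds, plus one π bond, 3 electron-density regions.
C6 (3 σ bonds, plus one π bond) has steric number 3: sp2.
C7: 2 σ bonds, plus two π bonds — 2 electron domains, sp.
C8: 2 σ bonds, plus two π bonds; 2 regions of electron density → sp.

C1 sp3, C2 sp, C3 sp, C4 sp3, C5 sp2, C6 sp2, C7 sp, C8 sp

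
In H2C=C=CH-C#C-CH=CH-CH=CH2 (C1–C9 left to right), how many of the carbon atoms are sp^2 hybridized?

6

C1: sp2 ✓
C2: sp
C3: sp2 ✓
C4: sp
C5: sp
C6: sp2 ✓
C7: sp2 ✓
C8: sp2 ✓
C9: sp2 ✓
C1, C3, C6, C7, C8, C9 → 6 sp2 carbons.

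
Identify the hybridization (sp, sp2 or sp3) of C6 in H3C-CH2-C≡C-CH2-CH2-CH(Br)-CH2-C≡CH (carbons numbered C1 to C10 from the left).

sp3

C6 is sp3: 4 σ bonds, 4 electron-density regions.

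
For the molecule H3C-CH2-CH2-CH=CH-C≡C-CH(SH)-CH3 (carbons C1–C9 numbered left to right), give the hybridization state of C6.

sp

C6 is sp: 2 σ bonds, plus two π bonds, 2 electron-density regions.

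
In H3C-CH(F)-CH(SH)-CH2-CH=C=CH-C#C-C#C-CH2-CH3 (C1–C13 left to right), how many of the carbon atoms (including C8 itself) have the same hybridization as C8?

5

C8 is sp (two π bonds).
C1: sp3
C2: sp3
C3: sp3
C4: sp3
C5: sp2
C6: sp ✓
C7: sp2
C8: sp ✓
C9: sp ✓
C10: sp ✓
C11: sp ✓
C12: sp3
C13: sp3
5 carbons are sp.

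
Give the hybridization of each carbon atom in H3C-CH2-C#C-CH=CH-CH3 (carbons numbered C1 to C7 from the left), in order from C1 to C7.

C1 (4 σ bonds) has steric number 4: sp3.
C2: 4 σ bonds; 4 regions of electron density → sp3.
C3 (2 σ bonds, plus two π bonds) has steric number 2: sp.
C4 (2 σ bonds, plus two π bonds) has steric number 2: sp.
C5: 3 σ bonds, plus one π bond; 3 regions of electron density → sp2.
C6 carries 3 σ bonds, plus one π bond, giving a steric number of 3, so it is sp2.
C7 is sp3: 4 σ bonds, 4 electron-density regions.

C1 sp3, C2 sp3, C3 sp, C4 sp, C5 sp2, C6 sp2, C7 sp3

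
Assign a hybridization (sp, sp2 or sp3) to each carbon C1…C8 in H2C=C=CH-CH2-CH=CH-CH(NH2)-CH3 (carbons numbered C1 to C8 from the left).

C1 sp2, C2 sp, C3 sp2, C4 sp3, C5 sp2, C6 sp2, C7 sp3, C8 sp3

C1 has 3 σ bonds, plus one π bond: steric number 3 → sp2.
C2 is sp: 2 σ bonds, plus two π bonds, 2 electron-density regions.
C3 carries 3 σ bonds, plus one π bond, giving a steric number of 3, so it is sp2.
C4 is sp3: 4 σ bonds, 4 electron-density regions.
C5: 3 σ bonds, plus one π bond; 3 regions of electron density → sp2.
C6: 3 σ bonds, plus one π bond — 3 electron domains, sp2.
C7: 4 σ bonds — 4 electron domains, sp3.
C8 (4 σ bonds) has steric number 4: sp3.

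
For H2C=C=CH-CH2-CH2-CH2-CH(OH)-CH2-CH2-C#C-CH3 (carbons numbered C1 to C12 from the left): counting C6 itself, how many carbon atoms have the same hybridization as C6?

7

C6 is sp3 (only σ bonds).
C1: sp2
C2: sp
C3: sp2
C4: sp3 ✓
C5: sp3 ✓
C6: sp3 ✓
C7: sp3 ✓
C8: sp3 ✓
C9: sp3 ✓
C10: sp
C11: sp
C12: sp3 ✓
7 carbons are sp3.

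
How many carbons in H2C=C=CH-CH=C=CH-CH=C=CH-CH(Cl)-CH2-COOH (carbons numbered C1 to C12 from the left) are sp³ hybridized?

C1: sp2
C2: sp
C3: sp2
C4: sp2
C5: sp
C6: sp2
C7: sp2
C8: sp
C9: sp2
C10: sp3 ✓
C11: sp3 ✓
C12: sp2
C10, C11 → 2 sp3 carbons.

2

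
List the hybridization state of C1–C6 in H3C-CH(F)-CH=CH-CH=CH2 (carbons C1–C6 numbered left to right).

C1 sp3, C2 sp3, C3 sp2, C4 sp2, C5 sp2, C6 sp2

C1 carries 4 σ bonds, giving a steric number of 4, so it is sp3.
C2 is sp3: 4 σ bonds, 4 electron-density regions.
C3 (3 σ bonds, plus one π bond) has steric number 3: sp2.
C4 has 3 σ bonds, plus one π bond: steric number 3 → sp2.
C5: 3 σ bonds, plus one π bond; 3 regions of electron density → sp2.
C6 carries 3 σ bonds, plus one π bond, giving a steric number of 3, so it is sp2.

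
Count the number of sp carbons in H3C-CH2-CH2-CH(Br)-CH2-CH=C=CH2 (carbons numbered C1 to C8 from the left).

1

C1: sp3
C2: sp3
C3: sp3
C4: sp3
C5: sp3
C6: sp2
C7: sp ✓
C8: sp2
C7 → 1 sp carbon.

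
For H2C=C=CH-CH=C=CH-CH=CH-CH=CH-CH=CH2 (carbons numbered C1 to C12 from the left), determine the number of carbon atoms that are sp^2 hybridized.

C1: sp2 ✓
C2: sp
C3: sp2 ✓
C4: sp2 ✓
C5: sp
C6: sp2 ✓
C7: sp2 ✓
C8: sp2 ✓
C9: sp2 ✓
C10: sp2 ✓
C11: sp2 ✓
C12: sp2 ✓
C1, C3, C4, C6, C7, C8, C9, C10, C11, C12 → 10 sp2 carbons.

10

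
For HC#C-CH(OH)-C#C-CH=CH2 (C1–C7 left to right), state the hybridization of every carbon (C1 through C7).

C1 — 2 σ bonds, plus two π bonds. Steric number 2, so sp.
C2: 2 σ bonds, plus two π bonds — 2 electron domains, sp.
C3 — 4 σ bonds. Steric number 4, so sp3.
C4 has 2 σ bonds, plus two π bonds: steric number 2 → sp.
C5 has 2 σ bonds, plus two π bonds: steric number 2 → sp.
C6: 3 σ bonds, plus one π bond; 3 regions of electron density → sp2.
C7 (3 σ bonds, plus one π bond) has steric number 3: sp2.

C1 sp, C2 sp, C3 sp3, C4 sp, C5 sp, C6 sp2, C7 sp2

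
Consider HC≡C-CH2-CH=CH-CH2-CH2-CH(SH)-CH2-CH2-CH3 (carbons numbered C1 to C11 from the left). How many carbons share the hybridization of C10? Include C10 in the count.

7

C10 is sp3 (only σ bonds).
C1: sp
C2: sp
C3: sp3 ✓
C4: sp2
C5: sp2
C6: sp3 ✓
C7: sp3 ✓
C8: sp3 ✓
C9: sp3 ✓
C10: sp3 ✓
C11: sp3 ✓
7 carbons are sp3.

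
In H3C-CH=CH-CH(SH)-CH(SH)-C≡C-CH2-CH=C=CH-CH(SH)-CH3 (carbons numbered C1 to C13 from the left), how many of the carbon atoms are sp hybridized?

C1: sp3
C2: sp2
C3: sp2
C4: sp3
C5: sp3
C6: sp ✓
C7: sp ✓
C8: sp3
C9: sp2
C10: sp ✓
C11: sp2
C12: sp3
C13: sp3
C6, C7, C10 → 3 sp carbons.

3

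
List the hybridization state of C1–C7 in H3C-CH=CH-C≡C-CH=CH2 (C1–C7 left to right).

C1 has 4 σ bonds: steric number 4 → sp3.
C2: 3 σ bonds, plus one π bond — 3 electron domains, sp2.
C3 (3 σ bonds, plus one π bond) has steric number 3: sp2.
C4 carries 2 σ bonds, plus two π bonds, giving a steric number of 2, so it is sp.
C5 (2 σ bonds, plus two π bonds) has steric number 2: sp.
C6 — 3 σ bonds, plus one π bond. Steric number 3, so sp2.
C7: 3 σ bonds, plus one π bond — 3 electron domains, sp2.

C1 sp3, C2 sp2, C3 sp2, C4 sp, C5 sp, C6 sp2, C7 sp2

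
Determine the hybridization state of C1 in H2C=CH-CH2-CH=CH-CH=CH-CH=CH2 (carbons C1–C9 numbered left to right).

sp²

C1 (3 σ bonds, plus one π bond) has steric number 3: sp2.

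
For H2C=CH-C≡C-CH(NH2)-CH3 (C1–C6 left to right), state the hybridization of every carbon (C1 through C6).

C1 sp2, C2 sp2, C3 sp, C4 sp, C5 sp3, C6 sp3

C1: 3 σ bonds, plus one π bond — 3 electron domains, sp2.
C2 — 3 σ bonds, plus one π bond. Steric number 3, so sp2.
C3 — 2 σ bonds, plus two π bonds. Steric number 2, so sp.
C4 carries 2 σ bonds, plus two π bonds, giving a steric number of 2, so it is sp.
C5 is sp3: 4 σ bonds, 4 electron-density regions.
C6 (4 σ bonds) has steric number 4: sp3.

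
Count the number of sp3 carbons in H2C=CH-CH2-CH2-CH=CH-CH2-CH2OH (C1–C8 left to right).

C1: sp2
C2: sp2
C3: sp3 ✓
C4: sp3 ✓
C5: sp2
C6: sp2
C7: sp3 ✓
C8: sp3 ✓
C3, C4, C7, C8 → 4 sp3 carbons.

4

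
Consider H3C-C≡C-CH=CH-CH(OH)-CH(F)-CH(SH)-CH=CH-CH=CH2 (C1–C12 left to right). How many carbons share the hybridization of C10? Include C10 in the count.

C10 is sp2 (one π bond).
C1: sp3
C2: sp
C3: sp
C4: sp2 ✓
C5: sp2 ✓
C6: sp3
C7: sp3
C8: sp3
C9: sp2 ✓
C10: sp2 ✓
C11: sp2 ✓
C12: sp2 ✓
6 carbons are sp2.

6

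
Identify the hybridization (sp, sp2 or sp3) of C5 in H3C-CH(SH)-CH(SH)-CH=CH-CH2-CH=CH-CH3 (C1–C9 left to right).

sp^2

C5: 3 σ bonds, plus one π bond; 3 regions of electron density → sp2.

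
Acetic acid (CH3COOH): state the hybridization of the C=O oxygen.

The C=O oxygen is sp2: 1 σ bond and 2 lone pairs, plus one π bond, 3 electron-density regions.

sp²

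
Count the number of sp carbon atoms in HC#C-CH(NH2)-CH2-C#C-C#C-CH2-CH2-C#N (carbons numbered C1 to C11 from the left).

7

C1: sp ✓
C2: sp ✓
C3: sp3
C4: sp3
C5: sp ✓
C6: sp ✓
C7: sp ✓
C8: sp ✓
C9: sp3
C10: sp3
C11: sp ✓
C1, C2, C5, C6, C7, C8, C11 → 7 sp carbons.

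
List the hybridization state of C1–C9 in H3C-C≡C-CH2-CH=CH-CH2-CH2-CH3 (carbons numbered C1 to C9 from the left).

C1 — 4 σ bonds. Steric number 4, so sp3.
C2 carries 2 σ bonds, plus two π bonds, giving a steric number of 2, so it is sp.
C3: 2 σ bonds, plus two π bonds — 2 electron domains, sp.
C4 — 4 σ bonds. Steric number 4, so sp3.
C5 — 3 σ bonds, plus one π bond. Steric number 3, so sp2.
C6: 3 σ bonds, plus one π bond — 3 electron domains, sp2.
C7 is sp3: 4 σ bonds, 4 electron-density regions.
C8 (4 σ bonds) has steric number 4: sp3.
C9 has 4 σ bonds: steric number 4 → sp3.

C1 sp3, C2 sp, C3 sp, C4 sp3, C5 sp2, C6 sp2, C7 sp3, C8 sp3, C9 sp3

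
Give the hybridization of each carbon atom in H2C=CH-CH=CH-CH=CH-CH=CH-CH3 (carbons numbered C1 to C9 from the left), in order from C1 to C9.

C1 sp2, C2 sp2, C3 sp2, C4 sp2, C5 sp2, C6 sp2, C7 sp2, C8 sp2, C9 sp3

C1 — 3 σ bonds, plus one π bond. Steric number 3, so sp2.
C2 (3 σ bonds, plus one π bond) has steric number 3: sp2.
C3 carries 3 σ bonds, plus one π bond, giving a steric number of 3, so it is sp2.
C4 is sp2: 3 σ bonds, plus one π bond, 3 electron-density regions.
C5 carries 3 σ bonds, plus one π bond, giving a steric number of 3, so it is sp2.
C6 is sp2: 3 σ bonds, plus one π bond, 3 electron-density regions.
C7 — 3 σ bonds, plus one π bond. Steric number 3, so sp2.
C8 has 3 σ bonds, plus one π bond: steric number 3 → sp2.
C9: 4 σ bonds; 4 regions of electron density → sp3.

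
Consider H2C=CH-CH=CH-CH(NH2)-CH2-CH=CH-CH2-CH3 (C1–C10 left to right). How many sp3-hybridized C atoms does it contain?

4

C1: sp2
C2: sp2
C3: sp2
C4: sp2
C5: sp3 ✓
C6: sp3 ✓
C7: sp2
C8: sp2
C9: sp3 ✓
C10: sp3 ✓
C5, C6, C9, C10 → 4 sp3 carbons.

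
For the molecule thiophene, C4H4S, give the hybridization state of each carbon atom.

sp2

Each carbon atom is sp2: 3 σ bonds, plus one π bond, 3 electron-density regions.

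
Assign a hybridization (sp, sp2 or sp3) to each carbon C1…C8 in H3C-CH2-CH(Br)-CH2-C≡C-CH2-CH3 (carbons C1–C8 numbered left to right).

C1 sp3, C2 sp3, C3 sp3, C4 sp3, C5 sp, C6 sp, C7 sp3, C8 sp3

C1: 4 σ bonds; 4 regions of electron density → sp3.
C2 carries 4 σ bonds, giving a steric number of 4, so it is sp3.
C3 carries 4 σ bonds, giving a steric number of 4, so it is sp3.
C4: 4 σ bonds; 4 regions of electron density → sp3.
C5: 2 σ bonds, plus two π bonds — 2 electron domains, sp.
C6 — 2 σ bonds, plus two π bonds. Steric number 2, so sp.
C7 has 4 σ bonds: steric number 4 → sp3.
C8: 4 σ bonds; 4 regions of electron density → sp3.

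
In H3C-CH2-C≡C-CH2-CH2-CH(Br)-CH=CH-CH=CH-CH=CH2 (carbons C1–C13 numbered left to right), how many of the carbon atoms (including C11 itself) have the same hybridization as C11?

C11 is sp2 (one π bond).
C1: sp3
C2: sp3
C3: sp
C4: sp
C5: sp3
C6: sp3
C7: sp3
C8: sp2 ✓
C9: sp2 ✓
C10: sp2 ✓
C11: sp2 ✓
C12: sp2 ✓
C13: sp2 ✓
6 carbons are sp2.

6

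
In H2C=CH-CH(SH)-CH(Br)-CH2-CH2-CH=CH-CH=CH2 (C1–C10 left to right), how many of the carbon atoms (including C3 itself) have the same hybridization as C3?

4

C3 is sp3 (only σ bonds).
C1: sp2
C2: sp2
C3: sp3 ✓
C4: sp3 ✓
C5: sp3 ✓
C6: sp3 ✓
C7: sp2
C8: sp2
C9: sp2
C10: sp2
4 carbons are sp3.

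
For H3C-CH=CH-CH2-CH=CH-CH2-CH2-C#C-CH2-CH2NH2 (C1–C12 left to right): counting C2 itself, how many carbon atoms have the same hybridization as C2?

4

C2 is sp2 (one π bond).
C1: sp3
C2: sp2 ✓
C3: sp2 ✓
C4: sp3
C5: sp2 ✓
C6: sp2 ✓
C7: sp3
C8: sp3
C9: sp
C10: sp
C11: sp3
C12: sp3
4 carbons are sp2.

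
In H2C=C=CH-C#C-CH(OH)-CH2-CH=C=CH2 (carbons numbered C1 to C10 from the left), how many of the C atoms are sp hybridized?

C1: sp2
C2: sp ✓
C3: sp2
C4: sp ✓
C5: sp ✓
C6: sp3
C7: sp3
C8: sp2
C9: sp ✓
C10: sp2
C2, C4, C5, C9 → 4 sp carbons.

4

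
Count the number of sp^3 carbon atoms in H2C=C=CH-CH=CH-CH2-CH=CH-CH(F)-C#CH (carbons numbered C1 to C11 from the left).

2

C1: sp2
C2: sp
C3: sp2
C4: sp2
C5: sp2
C6: sp3 ✓
C7: sp2
C8: sp2
C9: sp3 ✓
C10: sp
C11: sp
C6, C9 → 2 sp3 carbons.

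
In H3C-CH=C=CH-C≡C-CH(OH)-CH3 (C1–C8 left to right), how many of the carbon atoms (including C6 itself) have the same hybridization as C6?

C6 is sp (two π bonds).
C1: sp3
C2: sp2
C3: sp ✓
C4: sp2
C5: sp ✓
C6: sp ✓
C7: sp3
C8: sp3
3 carbons are sp.

3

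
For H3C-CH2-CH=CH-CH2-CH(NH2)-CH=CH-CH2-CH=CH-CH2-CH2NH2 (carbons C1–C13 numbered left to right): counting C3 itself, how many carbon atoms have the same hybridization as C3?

C3 is sp2 (one π bond).
C1: sp3
C2: sp3
C3: sp2 ✓
C4: sp2 ✓
C5: sp3
C6: sp3
C7: sp2 ✓
C8: sp2 ✓
C9: sp3
C10: sp2 ✓
C11: sp2 ✓
C12: sp3
C13: sp3
6 carbons are sp2.

6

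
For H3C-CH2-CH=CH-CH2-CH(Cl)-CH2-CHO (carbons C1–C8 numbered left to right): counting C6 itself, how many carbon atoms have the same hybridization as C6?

C6 is sp3 (only σ bonds).
C1: sp3 ✓
C2: sp3 ✓
C3: sp2
C4: sp2
C5: sp3 ✓
C6: sp3 ✓
C7: sp3 ✓
C8: sp2
5 carbons are sp3.

5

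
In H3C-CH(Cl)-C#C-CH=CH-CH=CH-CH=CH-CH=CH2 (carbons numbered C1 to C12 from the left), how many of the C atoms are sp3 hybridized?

C1: sp3 ✓
C2: sp3 ✓
C3: sp
C4: sp
C5: sp2
C6: sp2
C7: sp2
C8: sp2
C9: sp2
C10: sp2
C11: sp2
C12: sp2
C1, C2 → 2 sp3 carbons.

2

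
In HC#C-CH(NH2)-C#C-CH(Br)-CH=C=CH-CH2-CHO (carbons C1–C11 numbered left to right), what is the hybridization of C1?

sp

C1: 2 σ bonds, plus two π bonds — 2 electron domains, sp.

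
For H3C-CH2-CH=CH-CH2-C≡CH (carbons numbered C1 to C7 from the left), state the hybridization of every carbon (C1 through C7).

C1 has 4 σ bonds: steric number 4 → sp3.
C2 (4 σ bonds) has steric number 4: sp3.
C3 is sp2: 3 σ bonds, plus one π bond, 3 electron-density regions.
C4 has 3 σ bonds, plus one π bond: steric number 3 → sp2.
C5 has 4 σ bonds: steric number 4 → sp3.
C6 (2 σ bonds, plus two π bonds) has steric number 2: sp.
C7 is sp: 2 σ bonds, plus two π bonds, 2 electron-density regions.

C1 sp3, C2 sp3, C3 sp2, C4 sp2, C5 sp3, C6 sp, C7 sp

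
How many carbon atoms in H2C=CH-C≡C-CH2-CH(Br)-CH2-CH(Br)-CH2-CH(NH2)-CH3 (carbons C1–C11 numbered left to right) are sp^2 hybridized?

C1: sp2 ✓
C2: sp2 ✓
C3: sp
C4: sp
C5: sp3
C6: sp3
C7: sp3
C8: sp3
C9: sp3
C10: sp3
C11: sp3
C1, C2 → 2 sp2 carbons.

2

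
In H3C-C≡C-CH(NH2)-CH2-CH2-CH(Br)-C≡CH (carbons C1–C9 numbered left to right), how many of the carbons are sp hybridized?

C1: sp3
C2: sp ✓
C3: sp ✓
C4: sp3
C5: sp3
C6: sp3
C7: sp3
C8: sp ✓
C9: sp ✓
C2, C3, C8, C9 → 4 sp carbons.

4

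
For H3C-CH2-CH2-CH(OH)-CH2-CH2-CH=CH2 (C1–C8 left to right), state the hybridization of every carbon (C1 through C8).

C1 (4 σ bonds) has steric number 4: sp3.
C2 (4 σ bonds) has steric number 4: sp3.
C3 (4 σ bonds) has steric number 4: sp3.
C4: 4 σ bonds; 4 regions of electron density → sp3.
C5 (4 σ bonds) has steric number 4: sp3.
C6 has 4 σ bonds: steric number 4 → sp3.
C7: 3 σ bonds, plus one π bond — 3 electron domains, sp2.
C8 has 3 σ bonds, plus one π bond: steric number 3 → sp2.

C1 sp3, C2 sp3, C3 sp3, C4 sp3, C5 sp3, C6 sp3, C7 sp2, C8 sp2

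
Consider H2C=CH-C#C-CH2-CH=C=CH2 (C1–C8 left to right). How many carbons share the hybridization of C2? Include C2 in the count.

C2 is sp2 (one π bond).
C1: sp2 ✓
C2: sp2 ✓
C3: sp
C4: sp
C5: sp3
C6: sp2 ✓
C7: sp
C8: sp2 ✓
4 carbons are sp2.

4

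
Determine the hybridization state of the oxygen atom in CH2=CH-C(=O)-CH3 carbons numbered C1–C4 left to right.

sp2

The oxygen atom: 1 σ bond and 2 lone pairs, plus one π bond — 3 electron domains, sp2.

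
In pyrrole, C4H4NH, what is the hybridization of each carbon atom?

sp^2

Each carbon atom is sp2: 3 σ bonds, plus one π bond, 3 electron-density regions.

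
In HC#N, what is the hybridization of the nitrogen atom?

The nitrogen atom carries 1 σ bond and 1 lone pair, plus two π bonds, giving a steric number of 2, so it is sp.

sp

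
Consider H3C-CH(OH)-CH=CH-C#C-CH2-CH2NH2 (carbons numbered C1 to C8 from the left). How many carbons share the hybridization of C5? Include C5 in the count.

2

C5 is sp (two π bonds).
C1: sp3
C2: sp3
C3: sp2
C4: sp2
C5: sp ✓
C6: sp ✓
C7: sp3
C8: sp3
2 carbons are sp.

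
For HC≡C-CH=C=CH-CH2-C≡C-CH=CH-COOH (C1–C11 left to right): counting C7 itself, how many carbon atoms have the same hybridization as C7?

5

C7 is sp (two π bonds).
C1: sp ✓
C2: sp ✓
C3: sp2
C4: sp ✓
C5: sp2
C6: sp3
C7: sp ✓
C8: sp ✓
C9: sp2
C10: sp2
C11: sp2
5 carbons are sp.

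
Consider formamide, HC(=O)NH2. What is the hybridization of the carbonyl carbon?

sp²

The carbonyl carbon carries 3 σ bonds, plus one π bond, giving a steric number of 3, so it is sp2.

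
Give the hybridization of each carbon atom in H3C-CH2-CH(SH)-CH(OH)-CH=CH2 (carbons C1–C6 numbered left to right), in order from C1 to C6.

C1 sp3, C2 sp3, C3 sp3, C4 sp3, C5 sp2, C6 sp2

C1: 4 σ bonds; 4 regions of electron density → sp3.
C2 — 4 σ bonds. Steric number 4, so sp3.
C3 has 4 σ bonds: steric number 4 → sp3.
C4 is sp3: 4 σ bonds, 4 electron-density regions.
C5: 3 σ bonds, plus one π bond; 3 regions of electron density → sp2.
C6 is sp2: 3 σ bonds, plus one π bond, 3 electron-density regions.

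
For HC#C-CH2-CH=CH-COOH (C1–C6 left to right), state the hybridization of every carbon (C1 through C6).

C1 sp, C2 sp, C3 sp3, C4 sp2, C5 sp2, C6 sp2

C1: 2 σ bonds, plus two π bonds; 2 regions of electron density → sp.
C2: 2 σ bonds, plus two π bonds — 2 electron domains, sp.
C3 is sp3: 4 σ bonds, 4 electron-density regions.
C4 carries 3 σ bonds, plus one π bond, giving a steric number of 3, so it is sp2.
C5 has 3 σ bonds, plus one π bond: steric number 3 → sp2.
C6 (3 σ bonds, plus one π bond) has steric number 3: sp2.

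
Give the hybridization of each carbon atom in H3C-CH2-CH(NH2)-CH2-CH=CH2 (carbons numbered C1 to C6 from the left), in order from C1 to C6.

C1 carries 4 σ bonds, giving a steric number of 4, so it is sp3.
C2 is sp3: 4 σ bonds, 4 electron-density regions.
C3 is sp3: 4 σ bonds, 4 electron-density regions.
C4: 4 σ bonds; 4 regions of electron density → sp3.
C5 (3 σ bonds, plus one π bond) has steric number 3: sp2.
C6 (3 σ bonds, plus one π bond) has steric number 3: sp2.

C1 sp3, C2 sp3, C3 sp3, C4 sp3, C5 sp2, C6 sp2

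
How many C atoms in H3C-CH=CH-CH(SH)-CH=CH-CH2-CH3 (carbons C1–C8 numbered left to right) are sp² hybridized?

C1: sp3
C2: sp2 ✓
C3: sp2 ✓
C4: sp3
C5: sp2 ✓
C6: sp2 ✓
C7: sp3
C8: sp3
C2, C3, C5, C6 → 4 sp2 carbons.

4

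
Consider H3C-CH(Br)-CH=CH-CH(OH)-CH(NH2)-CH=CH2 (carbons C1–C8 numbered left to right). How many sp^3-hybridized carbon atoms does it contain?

4

C1: sp3 ✓
C2: sp3 ✓
C3: sp2
C4: sp2
C5: sp3 ✓
C6: sp3 ✓
C7: sp2
C8: sp2
C1, C2, C5, C6 → 4 sp3 carbons.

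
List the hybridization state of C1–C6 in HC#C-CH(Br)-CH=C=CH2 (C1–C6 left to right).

C1 — 2 σ bonds, plus two π bonds. Steric number 2, so sp.
C2: 2 σ bonds, plus two π bonds — 2 electron domains, sp.
C3 has 4 σ bonds: steric number 4 → sp3.
C4: 3 σ bonds, plus one π bond; 3 regions of electron density → sp2.
C5 carries 2 σ bonds, plus two π bonds, giving a steric number of 2, so it is sp.
C6 (3 σ bonds, plus one π bond) has steric number 3: sp2.

C1 sp, C2 sp, C3 sp3, C4 sp2, C5 sp, C6 sp2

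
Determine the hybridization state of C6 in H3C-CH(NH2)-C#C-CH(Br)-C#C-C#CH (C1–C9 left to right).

C6 — 2 σ bonds, plus two π bonds. Steric number 2, so sp.

sp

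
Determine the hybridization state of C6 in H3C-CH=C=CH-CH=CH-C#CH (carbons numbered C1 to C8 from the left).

C6 carries 3 σ bonds, plus one π bond, giving a steric number of 3, so it is sp2.

sp²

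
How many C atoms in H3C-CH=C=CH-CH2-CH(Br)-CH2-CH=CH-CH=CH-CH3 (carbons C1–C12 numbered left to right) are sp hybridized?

C1: sp3
C2: sp2
C3: sp ✓
C4: sp2
C5: sp3
C6: sp3
C7: sp3
C8: sp2
C9: sp2
C10: sp2
C11: sp2
C12: sp3
C3 → 1 sp carbon.

1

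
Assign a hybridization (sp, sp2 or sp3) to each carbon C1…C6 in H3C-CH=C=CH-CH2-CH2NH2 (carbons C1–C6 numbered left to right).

C1 sp3, C2 sp2, C3 sp, C4 sp2, C5 sp3, C6 sp3

C1 has 4 σ bonds: steric number 4 → sp3.
C2 — 3 σ bonds, plus one π bond. Steric number 3, so sp2.
C3: 2 σ bonds, plus two π bonds — 2 electron domains, sp.
C4: 3 σ bonds, plus one π bond; 3 regions of electron density → sp2.
C5: 4 σ bonds; 4 regions of electron density → sp3.
C6 carries 4 σ bonds, giving a steric number of 4, so it is sp3.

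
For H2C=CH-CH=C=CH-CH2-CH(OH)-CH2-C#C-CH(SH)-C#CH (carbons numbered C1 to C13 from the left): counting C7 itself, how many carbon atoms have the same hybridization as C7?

C7 is sp3 (only σ bonds).
C1: sp2
C2: sp2
C3: sp2
C4: sp
C5: sp2
C6: sp3 ✓
C7: sp3 ✓
C8: sp3 ✓
C9: sp
C10: sp
C11: sp3 ✓
C12: sp
C13: sp
4 carbons are sp3.

4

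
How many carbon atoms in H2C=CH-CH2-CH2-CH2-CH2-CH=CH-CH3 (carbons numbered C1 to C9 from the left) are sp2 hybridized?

4

C1: sp2 ✓
C2: sp2 ✓
C3: sp3
C4: sp3
C5: sp3
C6: sp3
C7: sp2 ✓
C8: sp2 ✓
C9: sp3
C1, C2, C7, C8 → 4 sp2 carbons.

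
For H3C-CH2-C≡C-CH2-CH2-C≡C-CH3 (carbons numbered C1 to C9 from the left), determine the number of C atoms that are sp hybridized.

4

C1: sp3
C2: sp3
C3: sp ✓
C4: sp ✓
C5: sp3
C6: sp3
C7: sp ✓
C8: sp ✓
C9: sp3
C3, C4, C7, C8 → 4 sp carbons.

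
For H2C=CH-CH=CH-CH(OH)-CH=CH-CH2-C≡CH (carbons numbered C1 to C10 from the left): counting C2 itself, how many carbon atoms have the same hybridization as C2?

C2 is sp2 (one π bond).
C1: sp2 ✓
C2: sp2 ✓
C3: sp2 ✓
C4: sp2 ✓
C5: sp3
C6: sp2 ✓
C7: sp2 ✓
C8: sp3
C9: sp
C10: sp
6 carbons are sp2.

6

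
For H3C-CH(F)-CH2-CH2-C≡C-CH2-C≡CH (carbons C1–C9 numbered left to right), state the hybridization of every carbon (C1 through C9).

C1 sp3, C2 sp3, C3 sp3, C4 sp3, C5 sp, C6 sp, C7 sp3, C8 sp, C9 sp

C1 carries 4 σ bonds, giving a steric number of 4, so it is sp3.
C2: 4 σ bonds — 4 electron domains, sp3.
C3 is sp3: 4 σ bonds, 4 electron-density regions.
C4: 4 σ bonds — 4 electron domains, sp3.
C5 (2 σ bonds, plus two π bonds) has steric number 2: sp.
C6 — 2 σ bonds, plus two π bonds. Steric number 2, so sp.
C7: 4 σ bonds — 4 electron domains, sp3.
C8 is sp: 2 σ bonds, plus two π bonds, 2 electron-density regions.
C9 — 2 σ bonds, plus two π bonds. Steric number 2, so sp.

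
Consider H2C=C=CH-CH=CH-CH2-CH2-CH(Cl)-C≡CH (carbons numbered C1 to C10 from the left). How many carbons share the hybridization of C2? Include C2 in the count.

3

C2 is sp (two π bonds).
C1: sp2
C2: sp ✓
C3: sp2
C4: sp2
C5: sp2
C6: sp3
C7: sp3
C8: sp3
C9: sp ✓
C10: sp ✓
3 carbons are sp.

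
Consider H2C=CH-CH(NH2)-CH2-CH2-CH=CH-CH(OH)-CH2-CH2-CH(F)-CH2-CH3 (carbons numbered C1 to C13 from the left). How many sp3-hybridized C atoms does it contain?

9

C1: sp2
C2: sp2
C3: sp3 ✓
C4: sp3 ✓
C5: sp3 ✓
C6: sp2
C7: sp2
C8: sp3 ✓
C9: sp3 ✓
C10: sp3 ✓
C11: sp3 ✓
C12: sp3 ✓
C13: sp3 ✓
C3, C4, C5, C8, C9, C10, C11, C12, C13 → 9 sp3 carbons.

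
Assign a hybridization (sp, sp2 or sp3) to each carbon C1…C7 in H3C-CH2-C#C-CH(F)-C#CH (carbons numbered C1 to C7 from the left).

C1 sp3, C2 sp3, C3 sp, C4 sp, C5 sp3, C6 sp, C7 sp

C1 (4 σ bonds) has steric number 4: sp3.
C2 (4 σ bonds) has steric number 4: sp3.
C3 is sp: 2 σ bonds, plus two π bonds, 2 electron-density regions.
C4: 2 σ bonds, plus two π bonds — 2 electron domains, sp.
C5: 4 σ bonds — 4 electron domains, sp3.
C6 (2 σ bonds, plus two π bonds) has steric number 2: sp.
C7: 2 σ bonds, plus two π bonds; 2 regions of electron density → sp.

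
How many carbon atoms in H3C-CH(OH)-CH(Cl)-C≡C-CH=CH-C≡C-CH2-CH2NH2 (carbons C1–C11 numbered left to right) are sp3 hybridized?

C1: sp3 ✓
C2: sp3 ✓
C3: sp3 ✓
C4: sp
C5: sp
C6: sp2
C7: sp2
C8: sp
C9: sp
C10: sp3 ✓
C11: sp3 ✓
C1, C2, C3, C10, C11 → 5 sp3 carbons.

5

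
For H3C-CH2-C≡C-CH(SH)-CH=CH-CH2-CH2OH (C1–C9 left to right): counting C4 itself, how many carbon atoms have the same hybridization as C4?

C4 is sp (two π bonds).
C1: sp3
C2: sp3
C3: sp ✓
C4: sp ✓
C5: sp3
C6: sp2
C7: sp2
C8: sp3
C9: sp3
2 carbons are sp.

2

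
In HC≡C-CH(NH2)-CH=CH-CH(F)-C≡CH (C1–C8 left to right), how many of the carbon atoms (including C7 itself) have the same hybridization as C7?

4

C7 is sp (two π bonds).
C1: sp ✓
C2: sp ✓
C3: sp3
C4: sp2
C5: sp2
C6: sp3
C7: sp ✓
C8: sp ✓
4 carbons are sp.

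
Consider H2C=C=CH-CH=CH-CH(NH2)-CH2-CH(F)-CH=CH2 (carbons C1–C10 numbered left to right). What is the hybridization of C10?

sp²

C10 (3 σ bonds, plus one π bond) has steric number 3: sp2.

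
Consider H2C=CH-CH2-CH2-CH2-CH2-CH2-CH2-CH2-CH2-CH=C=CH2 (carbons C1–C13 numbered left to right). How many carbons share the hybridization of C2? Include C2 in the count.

C2 is sp2 (one π bond).
C1: sp2 ✓
C2: sp2 ✓
C3: sp3
C4: sp3
C5: sp3
C6: sp3
C7: sp3
C8: sp3
C9: sp3
C10: sp3
C11: sp2 ✓
C12: sp
C13: sp2 ✓
4 carbons are sp2.

4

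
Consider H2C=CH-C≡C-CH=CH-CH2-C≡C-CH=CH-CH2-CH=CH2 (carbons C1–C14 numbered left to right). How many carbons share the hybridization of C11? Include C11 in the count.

C11 is sp2 (one π bond).
C1: sp2 ✓
C2: sp2 ✓
C3: sp
C4: sp
C5: sp2 ✓
C6: sp2 ✓
C7: sp3
C8: sp
C9: sp
C10: sp2 ✓
C11: sp2 ✓
C12: sp3
C13: sp2 ✓
C14: sp2 ✓
8 carbons are sp2.

8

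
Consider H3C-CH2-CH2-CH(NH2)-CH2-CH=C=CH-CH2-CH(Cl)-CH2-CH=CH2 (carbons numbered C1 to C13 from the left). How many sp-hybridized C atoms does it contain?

1

C1: sp3
C2: sp3
C3: sp3
C4: sp3
C5: sp3
C6: sp2
C7: sp ✓
C8: sp2
C9: sp3
C10: sp3
C11: sp3
C12: sp2
C13: sp2
C7 → 1 sp carbon.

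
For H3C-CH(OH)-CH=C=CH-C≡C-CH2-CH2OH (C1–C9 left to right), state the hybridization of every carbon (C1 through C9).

C1: 4 σ bonds; 4 regions of electron density → sp3.
C2: 4 σ bonds — 4 electron domains, sp3.
C3: 3 σ bonds, plus one π bond; 3 regions of electron density → sp2.
C4 — 2 σ bonds, plus two π bonds. Steric number 2, so sp.
C5: 3 σ bonds, plus one π bond — 3 electron domains, sp2.
C6 (2 σ bonds, plus two π bonds) has steric number 2: sp.
C7 (2 σ bonds, plus two π bonds) has steric number 2: sp.
C8 — 4 σ bonds. Steric number 4, so sp3.
C9 (4 σ bonds) has steric number 4: sp3.

C1 sp3, C2 sp3, C3 sp2, C4 sp, C5 sp2, C6 sp, C7 sp, C8 sp3, C9 sp3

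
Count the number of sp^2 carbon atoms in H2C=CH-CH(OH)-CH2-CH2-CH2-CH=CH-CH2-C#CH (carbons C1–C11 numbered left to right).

4

C1: sp2 ✓
C2: sp2 ✓
C3: sp3
C4: sp3
C5: sp3
C6: sp3
C7: sp2 ✓
C8: sp2 ✓
C9: sp3
C10: sp
C11: sp
C1, C2, C7, C8 → 4 sp2 carbons.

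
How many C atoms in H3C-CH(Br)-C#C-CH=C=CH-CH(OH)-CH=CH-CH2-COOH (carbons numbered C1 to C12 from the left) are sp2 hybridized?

C1: sp3
C2: sp3
C3: sp
C4: sp
C5: sp2 ✓
C6: sp
C7: sp2 ✓
C8: sp3
C9: sp2 ✓
C10: sp2 ✓
C11: sp3
C12: sp2 ✓
C5, C7, C9, C10, C12 → 5 sp2 carbons.

5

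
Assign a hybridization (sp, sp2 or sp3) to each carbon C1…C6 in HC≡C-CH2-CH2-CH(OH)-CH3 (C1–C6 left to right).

C1 sp, C2 sp, C3 sp3, C4 sp3, C5 sp3, C6 sp3

C1 carries 2 σ bonds, plus two π bonds, giving a steric number of 2, so it is sp.
C2 (2 σ bonds, plus two π bonds) has steric number 2: sp.
C3 is sp3: 4 σ bonds, 4 electron-density regions.
C4 is sp3: 4 σ bonds, 4 electron-density regions.
C5: 4 σ bonds — 4 electron domains, sp3.
C6 — 4 σ bonds. Steric number 4, so sp3.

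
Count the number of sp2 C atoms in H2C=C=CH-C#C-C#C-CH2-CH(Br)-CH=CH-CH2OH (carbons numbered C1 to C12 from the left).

C1: sp2 ✓
C2: sp
C3: sp2 ✓
C4: sp
C5: sp
C6: sp
C7: sp
C8: sp3
C9: sp3
C10: sp2 ✓
C11: sp2 ✓
C12: sp3
C1, C3, C10, C11 → 4 sp2 carbons.

4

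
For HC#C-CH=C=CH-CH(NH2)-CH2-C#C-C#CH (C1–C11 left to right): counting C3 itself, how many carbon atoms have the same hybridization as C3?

2

C3 is sp2 (one π bond).
C1: sp
C2: sp
C3: sp2 ✓
C4: sp
C5: sp2 ✓
C6: sp3
C7: sp3
C8: sp
C9: sp
C10: sp
C11: sp
2 carbons are sp2.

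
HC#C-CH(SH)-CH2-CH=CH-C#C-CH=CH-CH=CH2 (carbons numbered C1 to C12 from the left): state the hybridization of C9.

sp^2

C9 (3 σ bonds, plus one π bond) has steric number 3: sp2.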